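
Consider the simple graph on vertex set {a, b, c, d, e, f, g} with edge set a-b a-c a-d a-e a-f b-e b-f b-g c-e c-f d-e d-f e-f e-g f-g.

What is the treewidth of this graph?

A width-3 tree decomposition is:
Bags: B1 = {b, e, f, g}  B2 = {a, b, e, f}  B3 = {a, c, e, f}  B4 = {a, d, e, f}
Tree: B1–B2, B2–B3, B2–B4
The largest bag has 4 vertices, giving width 3; this decomposition certifies tw(G) ≤ 3. For the lower bound, the 4 vertices {b, e, f, g} are pairwise adjacent, and any tree decomposition puts a clique entirely inside one bag — forcing width ≥ 3. Therefore the treewidth is 3.

3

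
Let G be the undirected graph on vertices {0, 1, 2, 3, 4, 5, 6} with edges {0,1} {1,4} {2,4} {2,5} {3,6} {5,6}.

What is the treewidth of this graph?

1

A width-1 tree decomposition is:
Bags: B1 = {0, 1}  B2 = {1, 4}  B3 = {2, 4}  B4 = {2, 5}  B5 = {5, 6}  B6 = {3, 6}
Tree: B1–B2, B2–B3, B3–B4, B4–B5, B5–B6
Every bag has size at most 2, so the width is 2 − 1 = 1 and tw(G) ≤ 1. G has an edge, so its treewidth is at least 1. Therefore the treewidth is 1.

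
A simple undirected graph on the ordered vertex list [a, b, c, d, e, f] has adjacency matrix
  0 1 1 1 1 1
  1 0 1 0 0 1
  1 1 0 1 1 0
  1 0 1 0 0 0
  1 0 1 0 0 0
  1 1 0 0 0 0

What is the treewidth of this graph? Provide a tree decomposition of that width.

Treewidth 2.
One such decomposition:
Bags: B1 = {a, c, e}  B2 = {a, b, c}  B3 = {a, b, f}  B4 = {a, c, d}
Tree: B1–B2, B2–B3, B2–B4

Every bag has size at most 3, so the width is 3 − 1 = 2 and tw(G) ≤ 2. Conversely, {a, c, d} is a clique of size 3, and the vertices of any clique must share a bag in every tree decomposition; so some bag has ≥ 3 vertices and tw(G) ≥ 2. Hence tw(G) = 2 exactly.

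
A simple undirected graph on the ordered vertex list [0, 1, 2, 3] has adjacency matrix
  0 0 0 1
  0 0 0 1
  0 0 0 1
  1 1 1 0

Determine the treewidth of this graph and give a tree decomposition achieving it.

Treewidth 1.
One optimal decomposition is:
Bags: B1 = {2, 3}  B2 = {0, 3}  B3 = {1, 3}
Tree: B1–B2, B1–B3

The largest bag has 2 vertices, giving width 1; this decomposition certifies tw(G) ≤ 1. G has an edge, so its treewidth is at least 1. Hence tw(G) = 1 exactly.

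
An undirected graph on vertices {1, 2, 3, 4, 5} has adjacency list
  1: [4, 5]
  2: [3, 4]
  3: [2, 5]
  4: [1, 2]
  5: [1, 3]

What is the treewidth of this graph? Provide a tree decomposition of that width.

Treewidth 2.
One optimal decomposition is:
Bags: B1 = {1, 4, 5}  B2 = {2, 4, 5}  B3 = {2, 3, 5}
Tree: B1–B2, B2–B3

Every bag has size at most 3, so the width is 3 − 1 = 2 and tw(G) ≤ 2. For the lower bound, G contains the cycle 5–1–4–2–3–5, so G is not a forest; only forests have treewidth ≤ 1, hence tw(G) ≥ 2. Hence tw(G) = 2 exactly.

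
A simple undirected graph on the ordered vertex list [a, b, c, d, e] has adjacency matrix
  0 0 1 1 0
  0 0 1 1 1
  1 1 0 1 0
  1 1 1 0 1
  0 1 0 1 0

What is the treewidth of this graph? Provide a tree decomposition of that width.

Every bag has size at most 3, so the width is 3 − 1 = 2 and tw(G) ≤ 2. On the other hand G contains the 3-clique {b, d, e}. A clique must lie in a single bag of any decomposition, so no decomposition can have width below 2. Therefore the treewidth is 2.

Treewidth 2.
Bags: B1 = {a, c, d}  B2 = {b, c, d}  B3 = {b, d, e}
Tree: B1–B2, B2–B3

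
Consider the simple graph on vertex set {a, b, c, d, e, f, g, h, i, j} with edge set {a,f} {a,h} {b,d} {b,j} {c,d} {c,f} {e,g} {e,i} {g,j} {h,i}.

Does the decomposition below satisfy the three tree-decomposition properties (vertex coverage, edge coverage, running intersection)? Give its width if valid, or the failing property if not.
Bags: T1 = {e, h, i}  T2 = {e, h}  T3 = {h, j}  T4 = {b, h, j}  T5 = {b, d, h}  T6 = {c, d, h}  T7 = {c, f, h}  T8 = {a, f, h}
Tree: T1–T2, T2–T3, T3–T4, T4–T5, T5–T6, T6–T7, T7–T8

No — vertex g appears in no bag.

A tree decomposition must satisfy three properties: every vertex lies in some bag; for every edge, both endpoints lie together in some bag; and for every vertex, the bags containing it form a connected subtree. Here vertex g appears in no bag, so the decomposition is invalid.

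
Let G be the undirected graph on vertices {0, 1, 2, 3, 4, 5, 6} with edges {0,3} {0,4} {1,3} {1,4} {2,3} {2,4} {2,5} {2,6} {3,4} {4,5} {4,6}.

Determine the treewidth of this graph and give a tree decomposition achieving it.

Treewidth 2.
One optimal decomposition is:
Bags: B1 = {2, 3, 4}  B2 = {1, 3, 4}  B3 = {2, 4, 6}  B4 = {0, 3, 4}  B5 = {2, 4, 5}
Tree: B1–B2, B1–B3, B1–B4, B1–B5

The largest bag has 3 vertices, giving width 2; this decomposition certifies tw(G) ≤ 2. On the other hand G contains the 3-clique {0, 3, 4}. A clique must lie in a single bag of any decomposition, so no decomposition can have width below 2. The upper and lower bounds meet at 2, so that is the treewidth.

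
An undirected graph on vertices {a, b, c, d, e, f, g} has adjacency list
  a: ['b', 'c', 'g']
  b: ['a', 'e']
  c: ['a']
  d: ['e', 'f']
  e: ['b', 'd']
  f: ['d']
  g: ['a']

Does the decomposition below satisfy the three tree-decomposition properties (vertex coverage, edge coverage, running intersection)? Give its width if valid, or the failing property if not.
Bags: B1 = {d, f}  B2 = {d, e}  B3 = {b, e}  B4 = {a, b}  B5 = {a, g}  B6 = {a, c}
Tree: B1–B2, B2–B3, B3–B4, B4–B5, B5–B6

Vertex coverage: the bags together contain {a, b, c, d, e, f, g}, the full vertex set. Edge coverage: each edge of G has both endpoints in at least one bag. Running intersection: for every vertex, the bags containing it form a connected subtree. All three properties hold, so this is a valid tree decomposition of width max|bag| − 1 = 1, and hence tw(G) ≤ 1.

Yes; width 1.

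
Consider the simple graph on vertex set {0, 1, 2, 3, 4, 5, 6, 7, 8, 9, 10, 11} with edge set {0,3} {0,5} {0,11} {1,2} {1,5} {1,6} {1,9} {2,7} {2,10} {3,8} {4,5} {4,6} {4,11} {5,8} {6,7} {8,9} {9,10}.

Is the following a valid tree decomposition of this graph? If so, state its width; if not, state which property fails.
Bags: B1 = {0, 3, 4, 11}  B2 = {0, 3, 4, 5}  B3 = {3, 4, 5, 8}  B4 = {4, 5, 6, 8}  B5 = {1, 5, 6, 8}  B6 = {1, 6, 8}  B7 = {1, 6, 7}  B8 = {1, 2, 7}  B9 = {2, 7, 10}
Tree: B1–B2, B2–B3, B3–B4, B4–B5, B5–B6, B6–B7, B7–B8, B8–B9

No — vertex 9 appears in no bag.

A tree decomposition must satisfy three properties: every vertex lies in some bag; for every edge, both endpoints lie together in some bag; and for every vertex, the bags containing it form a connected subtree. Here vertex 9 appears in no bag, so the decomposition is invalid.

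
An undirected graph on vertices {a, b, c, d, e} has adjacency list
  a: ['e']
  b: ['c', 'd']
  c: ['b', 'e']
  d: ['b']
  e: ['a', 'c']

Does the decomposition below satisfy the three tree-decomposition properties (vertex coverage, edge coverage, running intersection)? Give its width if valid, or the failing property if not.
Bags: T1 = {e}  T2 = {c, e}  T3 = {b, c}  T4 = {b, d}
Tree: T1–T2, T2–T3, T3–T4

No — vertex a appears in no bag.

A tree decomposition must satisfy three properties: every vertex lies in some bag; for every edge, both endpoints lie together in some bag; and for every vertex, the bags containing it form a connected subtree. Here vertex a appears in no bag, so the decomposition is invalid.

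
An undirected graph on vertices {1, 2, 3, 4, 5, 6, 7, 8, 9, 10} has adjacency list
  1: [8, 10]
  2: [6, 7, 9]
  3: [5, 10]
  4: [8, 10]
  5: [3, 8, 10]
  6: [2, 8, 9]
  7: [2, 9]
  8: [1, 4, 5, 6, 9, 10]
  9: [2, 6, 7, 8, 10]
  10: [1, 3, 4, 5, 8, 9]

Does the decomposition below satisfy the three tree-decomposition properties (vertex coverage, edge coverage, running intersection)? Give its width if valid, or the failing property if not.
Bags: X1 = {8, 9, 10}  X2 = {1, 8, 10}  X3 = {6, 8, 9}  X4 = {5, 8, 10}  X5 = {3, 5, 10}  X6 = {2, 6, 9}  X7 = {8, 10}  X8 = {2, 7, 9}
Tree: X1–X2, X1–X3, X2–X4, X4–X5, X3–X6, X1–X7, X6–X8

A tree decomposition must satisfy three properties: every vertex lies in some bag; for every edge, both endpoints lie together in some bag; and for every vertex, the bags containing it form a connected subtree. Here vertex 4 appears in no bag, so the decomposition is invalid.

No — vertex 4 appears in no bag.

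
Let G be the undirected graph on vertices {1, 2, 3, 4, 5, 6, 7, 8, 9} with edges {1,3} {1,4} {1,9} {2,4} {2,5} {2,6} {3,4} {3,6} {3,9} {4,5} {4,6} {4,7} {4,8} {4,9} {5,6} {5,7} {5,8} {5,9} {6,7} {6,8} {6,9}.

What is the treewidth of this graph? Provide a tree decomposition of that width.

Each bag holds 4 vertices, so the decomposition has width 3, which upper-bounds the treewidth. For the lower bound, the 4 vertices {1, 3, 4, 9} are pairwise adjacent, and any tree decomposition puts a clique entirely inside one bag — forcing width ≥ 3. Combining the bounds, tw(G) = 3.

Treewidth 3.
One optimal decomposition is:
Bags: B1 = {4, 5, 6, 9}  B2 = {2, 4, 5, 6}  B3 = {3, 4, 6, 9}  B4 = {4, 5, 6, 8}  B5 = {4, 5, 6, 7}  B6 = {1, 3, 4, 9}
Tree: B1–B2, B1–B3, B1–B4, B2–B5, B3–B6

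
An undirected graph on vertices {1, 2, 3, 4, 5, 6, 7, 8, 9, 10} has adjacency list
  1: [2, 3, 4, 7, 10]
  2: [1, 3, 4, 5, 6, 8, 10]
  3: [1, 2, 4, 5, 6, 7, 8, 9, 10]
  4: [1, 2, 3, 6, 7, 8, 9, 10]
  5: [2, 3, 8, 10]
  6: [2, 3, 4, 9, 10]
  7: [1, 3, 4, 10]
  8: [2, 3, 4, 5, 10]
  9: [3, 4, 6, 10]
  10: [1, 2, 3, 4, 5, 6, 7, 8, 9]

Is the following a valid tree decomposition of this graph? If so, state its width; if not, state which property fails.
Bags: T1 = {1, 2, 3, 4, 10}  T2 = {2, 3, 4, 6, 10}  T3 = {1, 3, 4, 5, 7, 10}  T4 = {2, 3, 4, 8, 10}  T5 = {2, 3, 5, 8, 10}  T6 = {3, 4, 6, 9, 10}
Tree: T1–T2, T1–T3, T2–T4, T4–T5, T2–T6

No — bags containing vertex 5 are not connected in the tree.

A tree decomposition must satisfy three properties: every vertex lies in some bag; for every edge, both endpoints lie together in some bag; and for every vertex, the bags containing it form a connected subtree. Here bags containing vertex 5 are not connected in the tree, so the decomposition is invalid.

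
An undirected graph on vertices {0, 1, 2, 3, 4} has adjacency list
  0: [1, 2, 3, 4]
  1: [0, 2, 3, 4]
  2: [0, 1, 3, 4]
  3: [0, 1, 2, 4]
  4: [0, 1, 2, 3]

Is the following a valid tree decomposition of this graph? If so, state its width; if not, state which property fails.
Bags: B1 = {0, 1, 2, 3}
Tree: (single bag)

No — vertex 4 appears in no bag.

A tree decomposition must satisfy three properties: every vertex lies in some bag; for every edge, both endpoints lie together in some bag; and for every vertex, the bags containing it form a connected subtree. Here vertex 4 appears in no bag, so the decomposition is invalid.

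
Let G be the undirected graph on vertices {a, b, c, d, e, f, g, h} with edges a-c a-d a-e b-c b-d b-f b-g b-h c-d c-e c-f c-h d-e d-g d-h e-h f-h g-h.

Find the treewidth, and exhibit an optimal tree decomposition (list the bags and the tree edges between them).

Every bag has size at most 4, so the width is 4 − 1 = 3 and tw(G) ≤ 3. For the lower bound, the 4 vertices {b, d, g, h} are pairwise adjacent, and any tree decomposition puts a clique entirely inside one bag — forcing width ≥ 3. The upper and lower bounds meet at 3, so that is the treewidth.

Treewidth 3.
One such decomposition:
Bags: B1 = {c, d, e, h}  B2 = {b, c, d, h}  B3 = {a, c, d, e}  B4 = {b, c, f, h}  B5 = {b, d, g, h}
Tree: B1–B2, B1–B3, B2–B4, B2–B5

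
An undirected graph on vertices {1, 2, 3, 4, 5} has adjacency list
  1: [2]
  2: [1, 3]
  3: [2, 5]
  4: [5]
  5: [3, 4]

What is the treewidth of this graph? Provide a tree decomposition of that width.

Treewidth 1.
One optimal decomposition is:
Bags: B1 = {4, 5}  B2 = {3, 5}  B3 = {2, 3}  B4 = {1, 2}
Tree: B1–B2, B2–B3, B3–B4

Each bag holds 2 vertices, so the decomposition has width 1, which upper-bounds the treewidth. Any graph with an edge has treewidth ≥ 1, and G has the edge 4–5. Combining the bounds, tw(G) = 1.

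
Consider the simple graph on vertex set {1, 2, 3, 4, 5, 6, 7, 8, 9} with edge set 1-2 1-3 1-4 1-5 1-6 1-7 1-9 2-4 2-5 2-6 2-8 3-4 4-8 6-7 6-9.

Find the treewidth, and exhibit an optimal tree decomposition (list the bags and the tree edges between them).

Each bag holds 3 vertices, so the decomposition has width 2, which upper-bounds the treewidth. On the other hand G contains the 3-clique {2, 4, 8}. A clique must lie in a single bag of any decomposition, so no decomposition can have width below 2. Combining the bounds, tw(G) = 2.

Treewidth 2.
One optimal decomposition is:
Bags: B1 = {1, 2, 4}  B2 = {1, 2, 6}  B3 = {2, 4, 8}  B4 = {1, 6, 9}  B5 = {1, 2, 5}  B6 = {1, 6, 7}  B7 = {1, 3, 4}
Tree: B1–B2, B1–B3, B2–B4, B1–B5, B2–B6, B1–B7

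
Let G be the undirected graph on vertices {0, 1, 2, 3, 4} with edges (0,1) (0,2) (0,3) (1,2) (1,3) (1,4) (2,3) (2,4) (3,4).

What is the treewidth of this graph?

3

A width-3 tree decomposition is:
Bags: B1 = {0, 1, 2, 3}  B2 = {1, 2, 3, 4}
Tree: B1–B2
Each bag holds 4 vertices, so the decomposition has width 3, which upper-bounds the treewidth. On the other hand G contains the 4-clique {0, 1, 2, 3}. A clique must lie in a single bag of any decomposition, so no decomposition can have width below 3. The upper and lower bounds meet at 3, so that is the treewidth.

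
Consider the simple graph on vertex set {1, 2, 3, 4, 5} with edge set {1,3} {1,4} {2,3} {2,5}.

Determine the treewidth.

A width-1 tree decomposition is:
Bags: B1 = {2, 3}  B2 = {1, 3}  B3 = {1, 4}  B4 = {2, 5}
Tree: B1–B2, B2–B3, B1–B4
The largest bag has 2 vertices, giving width 1; this decomposition certifies tw(G) ≤ 1. Any graph with an edge has treewidth ≥ 1, and G has the edge 2–3. Combining the bounds, tw(G) = 1.

1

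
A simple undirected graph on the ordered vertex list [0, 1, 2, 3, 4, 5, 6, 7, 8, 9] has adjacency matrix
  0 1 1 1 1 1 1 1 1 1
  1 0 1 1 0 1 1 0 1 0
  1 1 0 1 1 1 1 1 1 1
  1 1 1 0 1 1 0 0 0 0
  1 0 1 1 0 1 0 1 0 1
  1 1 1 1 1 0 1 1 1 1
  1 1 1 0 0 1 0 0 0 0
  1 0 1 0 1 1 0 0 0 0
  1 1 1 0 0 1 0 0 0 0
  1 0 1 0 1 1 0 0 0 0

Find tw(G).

A width-4 tree decomposition is:
Bags: B1 = {0, 1, 2, 3, 5}  B2 = {0, 2, 3, 4, 5}  B3 = {0, 2, 4, 5, 9}  B4 = {0, 1, 2, 5, 6}  B5 = {0, 2, 4, 5, 7}  B6 = {0, 1, 2, 5, 8}
Tree: B1–B2, B2–B3, B1–B4, B2–B5, B4–B6
The largest bag has 5 vertices, giving width 4; this decomposition certifies tw(G) ≤ 4. On the other hand G contains the 5-clique {0, 1, 2, 5, 8}. A clique must lie in a single bag of any decomposition, so no decomposition can have width below 4. The upper and lower bounds meet at 4, so that is the treewidth.

4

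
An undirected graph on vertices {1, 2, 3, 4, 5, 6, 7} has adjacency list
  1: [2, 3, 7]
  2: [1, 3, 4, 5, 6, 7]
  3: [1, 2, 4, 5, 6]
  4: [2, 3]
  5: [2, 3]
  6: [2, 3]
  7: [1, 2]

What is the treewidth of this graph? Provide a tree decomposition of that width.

Treewidth 2.
One optimal decomposition is:
Bags: B1 = {1, 2, 3}  B2 = {2, 3, 4}  B3 = {1, 2, 7}  B4 = {2, 3, 6}  B5 = {2, 3, 5}
Tree: B1–B2, B1–B3, B2–B4, B4–B5

Each bag holds 3 vertices, so the decomposition has width 2, which upper-bounds the treewidth. For the lower bound, the 3 vertices {1, 2, 3} are pairwise adjacent, and any tree decomposition puts a clique entirely inside one bag — forcing width ≥ 2. Combining the bounds, tw(G) = 2.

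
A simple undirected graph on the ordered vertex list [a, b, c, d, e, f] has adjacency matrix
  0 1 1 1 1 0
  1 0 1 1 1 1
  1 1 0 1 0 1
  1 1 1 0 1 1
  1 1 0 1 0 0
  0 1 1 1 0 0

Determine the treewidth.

A width-3 tree decomposition is:
Bags: B1 = {a, b, c, d}  B2 = {a, b, d, e}  B3 = {b, c, d, f}
Tree: B1–B2, B1–B3
Each bag holds 4 vertices, so the decomposition has width 3, which upper-bounds the treewidth. On the other hand G contains the 4-clique {b, c, d, f}. A clique must lie in a single bag of any decomposition, so no decomposition can have width below 3. The upper and lower bounds meet at 3, so that is the treewidth.

3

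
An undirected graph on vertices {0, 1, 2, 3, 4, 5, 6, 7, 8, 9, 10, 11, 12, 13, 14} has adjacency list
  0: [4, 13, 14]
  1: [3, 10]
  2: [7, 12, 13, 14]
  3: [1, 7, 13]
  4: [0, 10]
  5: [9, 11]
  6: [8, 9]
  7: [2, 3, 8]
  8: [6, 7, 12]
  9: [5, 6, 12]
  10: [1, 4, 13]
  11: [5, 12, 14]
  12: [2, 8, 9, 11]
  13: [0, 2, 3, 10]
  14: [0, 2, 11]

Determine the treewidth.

3

A width-3 tree decomposition is:
Bags: B1 = {0, 1, 4, 10}  B2 = {0, 1, 10, 13}  B3 = {0, 1, 3, 13}  B4 = {0, 3, 13, 14}  B5 = {2, 3, 13, 14}  B6 = {2, 3, 7, 14}  B7 = {2, 7, 11, 14}  B8 = {2, 7, 11, 12}  B9 = {7, 8, 11, 12}  B10 = {5, 8, 11, 12}  B11 = {5, 8, 9, 12}  B12 = {5, 6, 8, 9}
Tree: B1–B2, B2–B3, B3–B4, B4–B5, B5–B6, B6–B7, B7–B8, B8–B9, B9–B10, B10–B11, B11–B12
The largest bag has 4 vertices, giving width 3; this decomposition certifies tw(G) ≤ 3. For the lower bound: the 4 vertex sets {1,4,10}, {0}, {13}, {2,3,7,14} are disjoint, each induces a connected subgraph, and every pair is joined by at least one edge of G. Contracting each set to a single vertex therefore yields K_{4} as a minor, and since treewidth is minor-monotone, tw(G) ≥ tw(K_{4}) = 3. Combining the bounds, tw(G) = 3.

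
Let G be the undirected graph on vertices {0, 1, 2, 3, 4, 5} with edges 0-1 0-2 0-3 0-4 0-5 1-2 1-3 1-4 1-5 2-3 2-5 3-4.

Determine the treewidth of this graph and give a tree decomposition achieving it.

The largest bag has 4 vertices, giving width 3; this decomposition certifies tw(G) ≤ 3. On the other hand G contains the 4-clique {0, 1, 2, 3}. A clique must lie in a single bag of any decomposition, so no decomposition can have width below 3. Therefore the treewidth is 3.

Treewidth 3.
One optimal decomposition is:
Bags: B1 = {0, 1, 2, 3}  B2 = {0, 1, 2, 5}  B3 = {0, 1, 3, 4}
Tree: B1–B2, B1–B3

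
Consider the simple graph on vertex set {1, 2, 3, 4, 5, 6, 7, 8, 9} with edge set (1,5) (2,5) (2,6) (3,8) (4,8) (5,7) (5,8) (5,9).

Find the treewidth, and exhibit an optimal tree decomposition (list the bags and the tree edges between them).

Treewidth 1.
One optimal decomposition is:
Bags: B1 = {4, 8}  B2 = {5, 8}  B3 = {2, 5}  B4 = {5, 7}  B5 = {5, 9}  B6 = {3, 8}  B7 = {1, 5}  B8 = {2, 6}
Tree: B1–B2, B2–B3, B2–B4, B4–B5, B1–B6, B5–B7, B3–B8

The largest bag has 2 vertices, giving width 1; this decomposition certifies tw(G) ≤ 1. Any graph with an edge has treewidth ≥ 1, and G has the edge 8–4. Hence tw(G) = 1 exactly.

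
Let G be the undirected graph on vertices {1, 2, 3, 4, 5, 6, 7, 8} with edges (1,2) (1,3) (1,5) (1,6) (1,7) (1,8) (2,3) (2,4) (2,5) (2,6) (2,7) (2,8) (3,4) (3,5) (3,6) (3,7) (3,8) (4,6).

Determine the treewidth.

3

A width-3 tree decomposition is:
Bags: B1 = {1, 2, 3, 7}  B2 = {1, 2, 3, 5}  B3 = {1, 2, 3, 8}  B4 = {1, 2, 3, 6}  B5 = {2, 3, 4, 6}
Tree: B1–B2, B2–B3, B2–B4, B4–B5
Every bag has size at most 4, so the width is 4 − 1 = 3 and tw(G) ≤ 3. For the lower bound, the 4 vertices {1, 2, 3, 8} are pairwise adjacent, and any tree decomposition puts a clique entirely inside one bag — forcing width ≥ 3. Combining the bounds, tw(G) = 3.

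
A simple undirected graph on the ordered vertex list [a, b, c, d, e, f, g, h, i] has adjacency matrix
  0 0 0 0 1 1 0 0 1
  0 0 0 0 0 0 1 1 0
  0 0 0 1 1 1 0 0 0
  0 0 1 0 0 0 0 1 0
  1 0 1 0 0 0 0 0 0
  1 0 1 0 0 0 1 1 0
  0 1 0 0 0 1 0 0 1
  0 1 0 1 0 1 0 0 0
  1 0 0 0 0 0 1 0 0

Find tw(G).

3

A width-3 tree decomposition is:
Bags: B1 = {a, c, d, e}  B2 = {a, c, d, f}  B3 = {a, d, f, h}  B4 = {a, f, h, i}  B5 = {f, g, h, i}  B6 = {b, g, h, i}
Tree: B1–B2, B2–B3, B3–B4, B4–B5, B5–B6
The largest bag has 4 vertices, giving width 3; this decomposition certifies tw(G) ≤ 3. For the lower bound: the 4 vertex sets {c,d,e}, {a}, {f}, {b,g,h,i} are disjoint, each induces a connected subgraph, and every pair is joined by at least one edge of G. Contracting each set to a single vertex therefore yields K_{4} as a minor, and since treewidth is minor-monotone, tw(G) ≥ tw(K_{4}) = 3. Therefore the treewidth is 3.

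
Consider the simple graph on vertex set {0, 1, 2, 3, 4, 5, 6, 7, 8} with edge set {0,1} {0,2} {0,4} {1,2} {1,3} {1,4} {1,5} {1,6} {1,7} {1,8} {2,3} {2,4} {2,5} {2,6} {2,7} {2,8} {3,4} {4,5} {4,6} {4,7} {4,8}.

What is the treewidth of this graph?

A width-3 tree decomposition is:
Bags: B1 = {1, 2, 4, 5}  B2 = {1, 2, 4, 8}  B3 = {1, 2, 4, 6}  B4 = {1, 2, 3, 4}  B5 = {0, 1, 2, 4}  B6 = {1, 2, 4, 7}
Tree: B1–B2, B1–B3, B3–B4, B3–B5, B4–B6
The largest bag has 4 vertices, giving width 3; this decomposition certifies tw(G) ≤ 3. For the lower bound, the 4 vertices {0, 1, 2, 4} are pairwise adjacent, and any tree decomposition puts a clique entirely inside one bag — forcing width ≥ 3. Therefore the treewidth is 3.

3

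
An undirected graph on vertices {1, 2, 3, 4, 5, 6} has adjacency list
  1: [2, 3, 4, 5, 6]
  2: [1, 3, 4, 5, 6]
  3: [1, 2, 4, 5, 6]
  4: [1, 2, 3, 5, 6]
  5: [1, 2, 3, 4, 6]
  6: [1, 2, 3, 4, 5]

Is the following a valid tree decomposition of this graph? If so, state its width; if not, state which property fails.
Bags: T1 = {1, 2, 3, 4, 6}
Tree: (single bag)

A tree decomposition must satisfy three properties: every vertex lies in some bag; for every edge, both endpoints lie together in some bag; and for every vertex, the bags containing it form a connected subtree. Here vertex 5 appears in no bag, so the decomposition is invalid.

No — vertex 5 appears in no bag.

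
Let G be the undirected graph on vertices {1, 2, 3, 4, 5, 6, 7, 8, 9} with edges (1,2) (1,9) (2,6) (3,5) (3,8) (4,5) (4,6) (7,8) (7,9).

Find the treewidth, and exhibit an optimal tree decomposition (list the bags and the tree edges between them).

Treewidth 2.
One such decomposition:
Bags: B1 = {3, 7, 8}  B2 = {3, 7, 9}  B3 = {1, 3, 9}  B4 = {1, 2, 3}  B5 = {2, 3, 6}  B6 = {3, 4, 6}  B7 = {3, 4, 5}
Tree: B1–B2, B2–B3, B3–B4, B4–B5, B5–B6, B6–B7

Each bag holds 3 vertices, so the decomposition has width 2, which upper-bounds the treewidth. For the lower bound, G contains the cycle 3–8–7–9–1–2–6–4–5–3, so G is not a forest; only forests have treewidth ≤ 1, hence tw(G) ≥ 2. Combining the bounds, tw(G) = 2.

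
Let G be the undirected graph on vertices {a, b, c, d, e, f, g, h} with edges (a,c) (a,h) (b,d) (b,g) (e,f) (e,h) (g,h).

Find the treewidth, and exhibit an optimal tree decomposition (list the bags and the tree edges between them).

Every bag has size at most 2, so the width is 2 − 1 = 1 and tw(G) ≤ 1. Since G has at least one edge (e.g. e–h), it is not an edgeless graph, so tw(G) ≥ 1. Hence tw(G) = 1 exactly.

Treewidth 1.
One optimal decomposition is:
Bags: B1 = {e, h}  B2 = {g, h}  B3 = {b, g}  B4 = {a, h}  B5 = {b, d}  B6 = {e, f}  B7 = {a, c}
Tree: B1–B2, B2–B3, B1–B4, B3–B5, B1–B6, B4–B7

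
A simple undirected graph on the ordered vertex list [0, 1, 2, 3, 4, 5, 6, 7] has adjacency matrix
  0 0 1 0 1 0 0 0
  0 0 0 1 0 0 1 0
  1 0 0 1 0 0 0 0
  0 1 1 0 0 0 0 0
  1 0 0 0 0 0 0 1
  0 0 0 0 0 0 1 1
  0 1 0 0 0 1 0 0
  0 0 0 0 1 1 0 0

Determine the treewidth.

2

A width-2 tree decomposition is:
Bags: B1 = {0, 4, 7}  B2 = {0, 5, 7}  B3 = {0, 5, 6}  B4 = {0, 1, 6}  B5 = {0, 1, 3}  B6 = {0, 2, 3}
Tree: B1–B2, B2–B3, B3–B4, B4–B5, B5–B6
Each bag holds 3 vertices, so the decomposition has width 2, which upper-bounds the treewidth. The edges 0–4–7–5–6–1–3–2–0 form a cycle, so G is not a tree and its treewidth is at least 2. The upper and lower bounds meet at 2, so that is the treewidth.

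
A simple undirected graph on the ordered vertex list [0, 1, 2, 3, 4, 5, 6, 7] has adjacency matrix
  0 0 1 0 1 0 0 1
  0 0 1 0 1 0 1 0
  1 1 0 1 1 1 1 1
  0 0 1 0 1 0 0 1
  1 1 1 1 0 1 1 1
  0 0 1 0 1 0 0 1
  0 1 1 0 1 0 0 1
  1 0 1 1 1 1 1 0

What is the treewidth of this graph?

A width-3 tree decomposition is:
Bags: B1 = {2, 3, 4, 7}  B2 = {2, 4, 5, 7}  B3 = {2, 4, 6, 7}  B4 = {0, 2, 4, 7}  B5 = {1, 2, 4, 6}
Tree: B1–B2, B2–B3, B2–B4, B3–B5
Each bag holds 4 vertices, so the decomposition has width 3, which upper-bounds the treewidth. Conversely, {1, 2, 4, 6} is a clique of size 4, and the vertices of any clique must share a bag in every tree decomposition; so some bag has ≥ 4 vertices and tw(G) ≥ 3. Therefore the treewidth is 3.

3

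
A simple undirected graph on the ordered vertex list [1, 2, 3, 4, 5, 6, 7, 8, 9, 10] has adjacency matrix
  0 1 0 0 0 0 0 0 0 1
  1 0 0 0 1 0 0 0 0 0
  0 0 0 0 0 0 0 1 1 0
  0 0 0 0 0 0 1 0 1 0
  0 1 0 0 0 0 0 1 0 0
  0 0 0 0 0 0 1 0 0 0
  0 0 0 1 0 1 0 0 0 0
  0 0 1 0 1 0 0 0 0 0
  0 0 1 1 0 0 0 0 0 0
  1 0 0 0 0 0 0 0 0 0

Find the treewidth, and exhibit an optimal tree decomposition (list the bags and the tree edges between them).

The largest bag has 2 vertices, giving width 1; this decomposition certifies tw(G) ≤ 1. Any graph with an edge has treewidth ≥ 1, and G has the edge 6–7. The upper and lower bounds meet at 1, so that is the treewidth.

Treewidth 1.
Bags: B1 = {6, 7}  B2 = {4, 7}  B3 = {4, 9}  B4 = {3, 9}  B5 = {3, 8}  B6 = {5, 8}  B7 = {2, 5}  B8 = {1, 2}  B9 = {1, 10}
Tree: B1–B2, B2–B3, B3–B4, B4–B5, B5–B6, B6–B7, B7–B8, B8–B9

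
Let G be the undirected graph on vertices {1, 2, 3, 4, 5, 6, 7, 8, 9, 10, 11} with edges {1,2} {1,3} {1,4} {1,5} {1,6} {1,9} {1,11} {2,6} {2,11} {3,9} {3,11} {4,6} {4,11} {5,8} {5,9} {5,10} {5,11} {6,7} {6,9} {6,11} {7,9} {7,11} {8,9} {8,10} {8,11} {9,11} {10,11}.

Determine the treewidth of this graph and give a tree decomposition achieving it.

Every bag has size at most 4, so the width is 4 − 1 = 3 and tw(G) ≤ 3. For the lower bound, the 4 vertices {5, 8, 9, 11} are pairwise adjacent, and any tree decomposition puts a clique entirely inside one bag — forcing width ≥ 3. Hence tw(G) = 3 exactly.

Treewidth 3.
One optimal decomposition is:
Bags: B1 = {1, 6, 9, 11}  B2 = {1, 2, 6, 11}  B3 = {1, 4, 6, 11}  B4 = {1, 3, 9, 11}  B5 = {6, 7, 9, 11}  B6 = {1, 5, 9, 11}  B7 = {5, 8, 9, 11}  B8 = {5, 8, 10, 11}
Tree: B1–B2, B2–B3, B1–B4, B1–B5, B4–B6, B6–B7, B7–B8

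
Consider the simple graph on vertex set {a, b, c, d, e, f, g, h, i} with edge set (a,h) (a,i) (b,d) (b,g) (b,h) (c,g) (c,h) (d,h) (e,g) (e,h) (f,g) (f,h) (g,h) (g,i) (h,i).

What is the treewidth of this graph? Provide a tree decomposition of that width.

The largest bag has 3 vertices, giving width 2; this decomposition certifies tw(G) ≤ 2. On the other hand G contains the 3-clique {b, d, h}. A clique must lie in a single bag of any decomposition, so no decomposition can have width below 2. Combining the bounds, tw(G) = 2.

Treewidth 2.
Bags: B1 = {g, h, i}  B2 = {f, g, h}  B3 = {a, h, i}  B4 = {b, g, h}  B5 = {c, g, h}  B6 = {b, d, h}  B7 = {e, g, h}
Tree: B1–B2, B1–B3, B1–B4, B2–B5, B4–B6, B2–B7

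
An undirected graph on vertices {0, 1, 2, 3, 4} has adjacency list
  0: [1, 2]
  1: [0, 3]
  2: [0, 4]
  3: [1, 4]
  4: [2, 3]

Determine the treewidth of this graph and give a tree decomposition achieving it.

Treewidth 2.
One such decomposition:
Bags: B1 = {1, 3, 4}  B2 = {0, 1, 4}  B3 = {0, 2, 4}
Tree: B1–B2, B2–B3

The largest bag has 3 vertices, giving width 2; this decomposition certifies tw(G) ≤ 2. Since 4–3–1–0–2–4 is a cycle in G, G is not acyclic. Forests are exactly the graphs of treewidth ≤ 1, so tw(G) ≥ 2. Hence tw(G) = 2 exactly.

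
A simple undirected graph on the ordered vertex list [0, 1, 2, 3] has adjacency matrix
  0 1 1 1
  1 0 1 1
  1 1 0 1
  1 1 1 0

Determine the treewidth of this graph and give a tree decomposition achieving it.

Treewidth 3.
One such decomposition:
Bags: B1 = {0, 1, 2, 3}
Tree: (single bag)

A single bag containing all 4 vertices is trivially a valid decomposition of width 3. On the other hand G contains the 4-clique {0, 1, 2, 3}. A clique must lie in a single bag of any decomposition, so no decomposition can have width below 3. Combining the bounds, tw(G) = 3.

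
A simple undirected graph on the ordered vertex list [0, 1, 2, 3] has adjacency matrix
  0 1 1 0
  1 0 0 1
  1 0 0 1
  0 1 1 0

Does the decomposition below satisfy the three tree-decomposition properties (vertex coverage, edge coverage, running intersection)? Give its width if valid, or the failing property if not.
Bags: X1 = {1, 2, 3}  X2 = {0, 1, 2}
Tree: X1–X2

Vertex coverage: the bags together contain {0, 1, 2, 3}, the full vertex set. Edge coverage: each edge of G has both endpoints in at least one bag. Running intersection: for every vertex, the bags containing it form a connected subtree. All three properties hold, so this is a valid tree decomposition of width max|bag| − 1 = 2, and hence tw(G) ≤ 2.

Yes; width 2.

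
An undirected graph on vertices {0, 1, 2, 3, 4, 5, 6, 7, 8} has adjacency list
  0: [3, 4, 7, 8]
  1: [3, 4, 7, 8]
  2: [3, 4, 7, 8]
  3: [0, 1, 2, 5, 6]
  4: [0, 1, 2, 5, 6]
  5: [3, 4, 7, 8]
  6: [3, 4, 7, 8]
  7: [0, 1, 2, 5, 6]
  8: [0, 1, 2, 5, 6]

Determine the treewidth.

A width-4 tree decomposition is:
Bags: B1 = {3, 4, 5, 7, 8}  B2 = {3, 4, 6, 7, 8}  B3 = {2, 3, 4, 7, 8}  B4 = {1, 3, 4, 7, 8}  B5 = {0, 3, 4, 7, 8}
Tree: B1–B2, B2–B3, B3–B4, B4–B5
Every bag has size at most 5, so the width is 5 − 1 = 4 and tw(G) ≤ 4. For the lower bound: the 5 vertex sets {3,5}, {4,6}, {2,7}, {8}, {1} are disjoint, each induces a connected subgraph, and every pair is joined by at least one edge of G. Contracting each set to a single vertex therefore yields K_{5} as a minor, and since treewidth is minor-monotone, tw(G) ≥ tw(K_{5}) = 4. The upper and lower bounds meet at 4, so that is the treewidth.

4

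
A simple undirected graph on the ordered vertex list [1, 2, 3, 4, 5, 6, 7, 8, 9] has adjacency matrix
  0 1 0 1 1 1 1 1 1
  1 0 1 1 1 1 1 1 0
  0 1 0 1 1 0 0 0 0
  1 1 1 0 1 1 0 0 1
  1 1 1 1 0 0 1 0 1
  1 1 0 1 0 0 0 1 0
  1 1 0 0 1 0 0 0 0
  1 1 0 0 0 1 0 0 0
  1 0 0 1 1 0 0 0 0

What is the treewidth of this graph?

3

A width-3 tree decomposition is:
Bags: B1 = {1, 2, 4, 5}  B2 = {1, 2, 5, 7}  B3 = {1, 2, 4, 6}  B4 = {1, 4, 5, 9}  B5 = {1, 2, 6, 8}  B6 = {2, 3, 4, 5}
Tree: B1–B2, B1–B3, B1–B4, B3–B5, B1–B6
The largest bag has 4 vertices, giving width 3; this decomposition certifies tw(G) ≤ 3. On the other hand G contains the 4-clique {1, 4, 5, 9}. A clique must lie in a single bag of any decomposition, so no decomposition can have width below 3. Therefore the treewidth is 3.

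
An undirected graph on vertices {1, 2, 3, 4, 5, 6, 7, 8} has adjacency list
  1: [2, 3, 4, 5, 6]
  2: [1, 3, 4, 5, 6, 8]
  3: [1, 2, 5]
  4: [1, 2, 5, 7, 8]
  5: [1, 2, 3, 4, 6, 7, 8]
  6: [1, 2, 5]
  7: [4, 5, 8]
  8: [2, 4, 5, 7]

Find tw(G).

3

A width-3 tree decomposition is:
Bags: B1 = {1, 2, 5, 6}  B2 = {1, 2, 4, 5}  B3 = {1, 2, 3, 5}  B4 = {2, 4, 5, 8}  B5 = {4, 5, 7, 8}
Tree: B1–B2, B2–B3, B2–B4, B4–B5
Each bag holds 4 vertices, so the decomposition has width 3, which upper-bounds the treewidth. For the lower bound, the 4 vertices {2, 4, 5, 8} are pairwise adjacent, and any tree decomposition puts a clique entirely inside one bag — forcing width ≥ 3. Therefore the treewidth is 3.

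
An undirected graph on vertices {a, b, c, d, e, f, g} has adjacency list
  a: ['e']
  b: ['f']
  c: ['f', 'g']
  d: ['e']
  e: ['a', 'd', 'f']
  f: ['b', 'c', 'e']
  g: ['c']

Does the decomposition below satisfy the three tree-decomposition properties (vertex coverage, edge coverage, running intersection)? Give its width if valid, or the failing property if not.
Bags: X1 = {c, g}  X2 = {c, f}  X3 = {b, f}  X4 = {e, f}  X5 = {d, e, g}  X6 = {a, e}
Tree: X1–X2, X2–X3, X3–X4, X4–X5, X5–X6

No — bags containing vertex g are not connected in the tree.

A tree decomposition must satisfy three properties: every vertex lies in some bag; for every edge, both endpoints lie together in some bag; and for every vertex, the bags containing it form a connected subtree. Here bags containing vertex g are not connected in the tree, so the decomposition is invalid.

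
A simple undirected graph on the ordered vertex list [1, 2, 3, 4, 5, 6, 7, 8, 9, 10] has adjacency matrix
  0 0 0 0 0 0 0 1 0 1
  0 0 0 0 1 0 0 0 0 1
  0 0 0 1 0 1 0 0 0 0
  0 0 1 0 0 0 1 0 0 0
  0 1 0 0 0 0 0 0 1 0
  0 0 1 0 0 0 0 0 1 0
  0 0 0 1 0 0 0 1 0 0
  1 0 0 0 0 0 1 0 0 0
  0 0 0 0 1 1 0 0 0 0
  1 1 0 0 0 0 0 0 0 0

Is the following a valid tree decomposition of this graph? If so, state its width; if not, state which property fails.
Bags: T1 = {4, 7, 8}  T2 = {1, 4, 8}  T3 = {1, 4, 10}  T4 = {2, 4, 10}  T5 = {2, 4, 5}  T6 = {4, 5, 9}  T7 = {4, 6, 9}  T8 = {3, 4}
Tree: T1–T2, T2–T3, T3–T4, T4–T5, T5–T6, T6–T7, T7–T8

A tree decomposition must satisfy three properties: every vertex lies in some bag; for every edge, both endpoints lie together in some bag; and for every vertex, the bags containing it form a connected subtree. Here edge (6,3) lies in no bag, so the decomposition is invalid.

No — edge (6,3) lies in no bag.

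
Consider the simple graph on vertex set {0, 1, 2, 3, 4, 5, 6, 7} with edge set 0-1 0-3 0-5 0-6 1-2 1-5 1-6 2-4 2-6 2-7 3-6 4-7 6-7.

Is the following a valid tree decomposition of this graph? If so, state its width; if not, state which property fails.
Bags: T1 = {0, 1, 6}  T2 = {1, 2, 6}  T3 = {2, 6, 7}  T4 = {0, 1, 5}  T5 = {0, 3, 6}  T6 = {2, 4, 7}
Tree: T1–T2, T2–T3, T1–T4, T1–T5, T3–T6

Yes; width 2.

Checking the three conditions: (i) the bags cover all of {0, 1, 2, 3, 4, 5, 6, 7}; (ii) for each edge, some bag contains both endpoints; (iii) the bags containing any fixed vertex form a subtree. All hold, so the decomposition is valid with width 3 − 1 = 2.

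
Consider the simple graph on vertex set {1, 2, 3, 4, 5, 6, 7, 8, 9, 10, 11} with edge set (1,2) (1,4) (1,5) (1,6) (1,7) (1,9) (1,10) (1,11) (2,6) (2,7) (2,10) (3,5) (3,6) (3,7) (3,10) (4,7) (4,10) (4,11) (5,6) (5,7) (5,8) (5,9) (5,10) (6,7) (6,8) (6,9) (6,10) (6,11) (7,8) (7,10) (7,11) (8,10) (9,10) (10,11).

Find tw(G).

A width-4 tree decomposition is:
Bags: B1 = {1, 5, 6, 7, 10}  B2 = {1, 6, 7, 10, 11}  B3 = {1, 5, 6, 9, 10}  B4 = {5, 6, 7, 8, 10}  B5 = {3, 5, 6, 7, 10}  B6 = {1, 4, 7, 10, 11}  B7 = {1, 2, 6, 7, 10}
Tree: B1–B2, B1–B3, B1–B4, B1–B5, B2–B6, B1–B7
Each bag holds 5 vertices, so the decomposition has width 4, which upper-bounds the treewidth. Conversely, {1, 4, 7, 10, 11} is a clique of size 5, and the vertices of any clique must share a bag in every tree decomposition; so some bag has ≥ 5 vertices and tw(G) ≥ 4. Therefore the treewidth is 4.

4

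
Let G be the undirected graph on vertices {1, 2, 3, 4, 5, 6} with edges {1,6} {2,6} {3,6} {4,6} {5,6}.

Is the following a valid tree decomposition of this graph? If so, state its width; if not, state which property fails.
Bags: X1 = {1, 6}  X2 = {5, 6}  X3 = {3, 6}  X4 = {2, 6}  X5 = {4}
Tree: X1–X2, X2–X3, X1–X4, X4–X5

A tree decomposition must satisfy three properties: every vertex lies in some bag; for every edge, both endpoints lie together in some bag; and for every vertex, the bags containing it form a connected subtree. Here edge (6,4) lies in no bag, so the decomposition is invalid.

No — edge (6,4) lies in no bag.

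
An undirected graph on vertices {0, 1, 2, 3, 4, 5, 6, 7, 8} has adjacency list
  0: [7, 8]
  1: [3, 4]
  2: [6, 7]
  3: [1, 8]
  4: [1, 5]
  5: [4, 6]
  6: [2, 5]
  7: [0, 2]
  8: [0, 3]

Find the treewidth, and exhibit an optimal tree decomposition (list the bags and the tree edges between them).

The largest bag has 3 vertices, giving width 2; this decomposition certifies tw(G) ≤ 2. For the lower bound, G contains the cycle 3–8–0–7–2–6–5–4–1–3, so G is not a forest; only forests have treewidth ≤ 1, hence tw(G) ≥ 2. Hence tw(G) = 2 exactly.

Treewidth 2.
Bags: B1 = {0, 3, 8}  B2 = {0, 3, 7}  B3 = {2, 3, 7}  B4 = {2, 3, 6}  B5 = {3, 5, 6}  B6 = {3, 4, 5}  B7 = {1, 3, 4}
Tree: B1–B2, B2–B3, B3–B4, B4–B5, B5–B6, B6–B7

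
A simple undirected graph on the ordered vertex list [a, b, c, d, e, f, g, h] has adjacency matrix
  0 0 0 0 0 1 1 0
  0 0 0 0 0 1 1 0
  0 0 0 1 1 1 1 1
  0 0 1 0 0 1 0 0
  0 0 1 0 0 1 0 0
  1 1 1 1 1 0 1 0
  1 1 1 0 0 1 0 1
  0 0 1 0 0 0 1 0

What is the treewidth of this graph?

2

A width-2 tree decomposition is:
Bags: B1 = {c, g, h}  B2 = {c, f, g}  B3 = {c, e, f}  B4 = {b, f, g}  B5 = {a, f, g}  B6 = {c, d, f}
Tree: B1–B2, B2–B3, B2–B4, B4–B5, B3–B6
Each bag holds 3 vertices, so the decomposition has width 2, which upper-bounds the treewidth. Conversely, {c, g, h} is a clique of size 3, and the vertices of any clique must share a bag in every tree decomposition; so some bag has ≥ 3 vertices and tw(G) ≥ 2. Hence tw(G) = 2 exactly.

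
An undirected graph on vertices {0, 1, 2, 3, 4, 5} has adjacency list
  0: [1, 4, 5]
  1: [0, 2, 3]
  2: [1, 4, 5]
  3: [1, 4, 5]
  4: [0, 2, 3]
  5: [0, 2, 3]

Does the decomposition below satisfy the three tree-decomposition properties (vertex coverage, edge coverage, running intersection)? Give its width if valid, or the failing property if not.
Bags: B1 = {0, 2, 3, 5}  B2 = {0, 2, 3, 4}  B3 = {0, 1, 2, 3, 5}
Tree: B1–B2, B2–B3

No — bags containing vertex 5 are not connected in the tree.

A tree decomposition must satisfy three properties: every vertex lies in some bag; for every edge, both endpoints lie together in some bag; and for every vertex, the bags containing it form a connected subtree. Here bags containing vertex 5 are not connected in the tree, so the decomposition is invalid.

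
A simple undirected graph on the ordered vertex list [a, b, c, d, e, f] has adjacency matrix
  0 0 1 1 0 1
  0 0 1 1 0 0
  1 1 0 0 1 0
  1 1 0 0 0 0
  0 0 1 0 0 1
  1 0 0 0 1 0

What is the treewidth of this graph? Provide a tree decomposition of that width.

The largest bag has 3 vertices, giving width 2; this decomposition certifies tw(G) ≤ 2. The edges b–d–a–c–b form a cycle, so G is not a tree and its treewidth is at least 2. Therefore the treewidth is 2.

Treewidth 2.
One optimal decomposition is:
Bags: B1 = {b, c, d}  B2 = {a, c, d}  B3 = {a, c, e}  B4 = {a, e, f}
Tree: B1–B2, B2–B3, B3–B4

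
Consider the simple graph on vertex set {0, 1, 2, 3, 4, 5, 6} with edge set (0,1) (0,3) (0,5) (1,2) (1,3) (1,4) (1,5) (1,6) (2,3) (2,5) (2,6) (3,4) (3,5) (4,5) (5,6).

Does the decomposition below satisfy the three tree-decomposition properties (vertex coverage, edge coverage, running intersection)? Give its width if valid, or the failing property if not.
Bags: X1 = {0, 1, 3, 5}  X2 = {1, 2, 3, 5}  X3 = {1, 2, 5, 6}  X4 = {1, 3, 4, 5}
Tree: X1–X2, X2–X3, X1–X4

Yes; width 3.

Checking the three conditions: (i) the bags cover all of {0, 1, 2, 3, 4, 5, 6}; (ii) for each edge, some bag contains both endpoints; (iii) the bags containing any fixed vertex form a subtree. All hold, so the decomposition is valid with width 4 − 1 = 3.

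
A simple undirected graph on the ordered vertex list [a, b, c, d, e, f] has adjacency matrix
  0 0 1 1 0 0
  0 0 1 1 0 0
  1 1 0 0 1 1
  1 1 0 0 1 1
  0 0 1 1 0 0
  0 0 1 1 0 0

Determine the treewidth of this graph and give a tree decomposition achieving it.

Treewidth 2.
One optimal decomposition is:
Bags: B1 = {c, d, f}  B2 = {c, d, e}  B3 = {b, c, d}  B4 = {a, c, d}
Tree: B1–B2, B2–B3, B3–B4

Every bag has size at most 3, so the width is 3 − 1 = 2 and tw(G) ≤ 2. For the lower bound, G contains the cycle d–f–c–e–d, so G is not a forest; only forests have treewidth ≤ 1, hence tw(G) ≥ 2. Hence tw(G) = 2 exactly.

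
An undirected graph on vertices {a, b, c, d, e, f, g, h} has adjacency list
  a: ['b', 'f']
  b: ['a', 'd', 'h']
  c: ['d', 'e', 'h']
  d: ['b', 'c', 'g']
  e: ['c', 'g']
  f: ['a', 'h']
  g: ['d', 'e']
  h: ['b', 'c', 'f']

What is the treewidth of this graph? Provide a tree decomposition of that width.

The largest bag has 3 vertices, giving width 2; this decomposition certifies tw(G) ≤ 2. Since e–g–d–c–e is a cycle in G, G is not acyclic. Forests are exactly the graphs of treewidth ≤ 1, so tw(G) ≥ 2. Combining the bounds, tw(G) = 2.

Treewidth 2.
One such decomposition:
Bags: B1 = {c, e, g}  B2 = {c, d, g}  B3 = {c, d, h}  B4 = {b, d, h}  B5 = {b, f, h}  B6 = {a, b, f}
Tree: B1–B2, B2–B3, B3–B4, B4–B5, B5–B6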